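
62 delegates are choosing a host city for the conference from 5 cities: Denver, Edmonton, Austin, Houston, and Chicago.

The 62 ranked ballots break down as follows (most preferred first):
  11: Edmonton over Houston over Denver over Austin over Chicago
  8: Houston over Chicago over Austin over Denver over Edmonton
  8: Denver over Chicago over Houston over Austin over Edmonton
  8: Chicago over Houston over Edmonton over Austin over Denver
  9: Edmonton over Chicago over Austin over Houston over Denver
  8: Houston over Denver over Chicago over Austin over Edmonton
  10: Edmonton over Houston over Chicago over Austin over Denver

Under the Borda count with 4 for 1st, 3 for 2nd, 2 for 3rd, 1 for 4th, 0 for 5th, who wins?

Denver: 11×2 + 8×1 + 8×4 + 8×0 + 9×0 + 8×3 + 10×0 = 86
Edmonton: 11×4 + 8×0 + 8×0 + 8×2 + 9×4 + 8×0 + 10×4 = 136
Austin: 11×1 + 8×2 + 8×1 + 8×1 + 9×2 + 8×1 + 10×1 = 79
Houston: 11×3 + 8×4 + 8×2 + 8×3 + 9×1 + 8×4 + 10×3 = 176
Chicago: 11×0 + 8×3 + 8×3 + 8×4 + 9×3 + 8×2 + 10×2 = 143

Houston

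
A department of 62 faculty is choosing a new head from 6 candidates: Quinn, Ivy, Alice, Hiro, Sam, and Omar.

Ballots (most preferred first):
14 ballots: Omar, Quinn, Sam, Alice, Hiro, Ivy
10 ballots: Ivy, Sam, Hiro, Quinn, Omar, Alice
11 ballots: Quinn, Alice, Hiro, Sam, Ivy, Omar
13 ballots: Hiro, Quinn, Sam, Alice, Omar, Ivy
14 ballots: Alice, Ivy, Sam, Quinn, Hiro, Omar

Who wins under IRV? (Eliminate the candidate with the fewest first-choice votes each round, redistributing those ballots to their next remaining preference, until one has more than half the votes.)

Alice

Round 1: Quinn 11, Ivy 10, Alice 14, Hiro 13, Sam 0, Omar 14. Sam eliminated.
Round 2: Quinn 11, Ivy 10, Alice 14, Hiro 13, Omar 14. Ivy eliminated.
Round 3: Quinn 11, Alice 14, Hiro 23, Omar 14. Quinn eliminated.
Round 4: Alice 25, Hiro 23, Omar 14. Omar eliminated.
Round 5: Alice 39, Hiro 23. Alice has a majority (≥32).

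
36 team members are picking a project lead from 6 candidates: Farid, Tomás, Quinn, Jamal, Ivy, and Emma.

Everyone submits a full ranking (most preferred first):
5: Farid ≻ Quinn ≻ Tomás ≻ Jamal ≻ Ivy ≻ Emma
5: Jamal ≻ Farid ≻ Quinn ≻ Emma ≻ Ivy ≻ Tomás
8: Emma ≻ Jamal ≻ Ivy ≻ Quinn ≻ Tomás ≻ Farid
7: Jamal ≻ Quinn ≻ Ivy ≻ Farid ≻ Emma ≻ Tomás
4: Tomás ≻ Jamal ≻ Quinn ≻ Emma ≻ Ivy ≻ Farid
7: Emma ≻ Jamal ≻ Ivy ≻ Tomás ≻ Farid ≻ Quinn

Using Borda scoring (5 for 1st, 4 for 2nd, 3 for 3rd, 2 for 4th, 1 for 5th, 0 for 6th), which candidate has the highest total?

Jamal

Farid: 5×5 + 5×4 + 8×0 + 7×2 + 4×0 + 7×1 = 66
Tomás: 5×3 + 5×0 + 8×1 + 7×0 + 4×5 + 7×2 = 57
Quinn: 5×4 + 5×3 + 8×2 + 7×4 + 4×3 + 7×0 = 91
Jamal: 5×2 + 5×5 + 8×4 + 7×5 + 4×4 + 7×4 = 146
Ivy: 5×1 + 5×1 + 8×3 + 7×3 + 4×1 + 7×3 = 80
Emma: 5×0 + 5×2 + 8×5 + 7×1 + 4×2 + 7×5 = 100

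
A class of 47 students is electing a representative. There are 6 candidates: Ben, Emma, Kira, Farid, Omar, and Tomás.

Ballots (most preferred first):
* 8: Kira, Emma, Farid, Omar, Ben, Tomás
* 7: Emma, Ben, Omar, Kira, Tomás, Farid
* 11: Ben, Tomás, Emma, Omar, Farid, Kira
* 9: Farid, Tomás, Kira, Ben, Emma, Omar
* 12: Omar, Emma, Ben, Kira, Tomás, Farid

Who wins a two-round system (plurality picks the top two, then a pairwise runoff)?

Ben

Round 1 first-place votes: Ben 11, Emma 7, Kira 8, Farid 9, Omar 12, Tomás 0. Omar and Ben advance.
Runoff: Omar is ranked above Ben on 20 ballots, Ben above Omar on 27.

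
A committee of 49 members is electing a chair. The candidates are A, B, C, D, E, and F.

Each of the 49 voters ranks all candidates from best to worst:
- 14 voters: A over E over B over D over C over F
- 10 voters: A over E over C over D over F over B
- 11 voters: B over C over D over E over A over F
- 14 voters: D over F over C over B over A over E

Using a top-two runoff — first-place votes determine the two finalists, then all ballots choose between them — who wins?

Round 1 first-place votes: A 24, B 11, C 0, D 14, E 0, F 0. A and D advance.
Runoff: A is ranked above D on 24 ballots, D above A on 25.

D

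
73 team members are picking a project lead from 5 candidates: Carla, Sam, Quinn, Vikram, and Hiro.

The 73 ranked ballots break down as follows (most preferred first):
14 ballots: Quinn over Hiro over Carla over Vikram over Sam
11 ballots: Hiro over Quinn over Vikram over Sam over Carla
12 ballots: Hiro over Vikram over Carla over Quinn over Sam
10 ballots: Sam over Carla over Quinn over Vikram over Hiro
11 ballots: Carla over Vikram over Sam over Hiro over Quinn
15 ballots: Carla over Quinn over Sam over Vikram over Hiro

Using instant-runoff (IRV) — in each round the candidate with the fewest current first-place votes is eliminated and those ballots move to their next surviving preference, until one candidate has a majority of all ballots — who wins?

Hiro

Round 1: Carla 26, Sam 10, Quinn 14, Vikram 0, Hiro 23. Vikram eliminated.
Round 2: Carla 26, Sam 10, Quinn 14, Hiro 23. Sam eliminated.
Round 3: Carla 36, Quinn 14, Hiro 23. Quinn eliminated.
Round 4: Carla 36, Hiro 37. Hiro has a majority (≥37).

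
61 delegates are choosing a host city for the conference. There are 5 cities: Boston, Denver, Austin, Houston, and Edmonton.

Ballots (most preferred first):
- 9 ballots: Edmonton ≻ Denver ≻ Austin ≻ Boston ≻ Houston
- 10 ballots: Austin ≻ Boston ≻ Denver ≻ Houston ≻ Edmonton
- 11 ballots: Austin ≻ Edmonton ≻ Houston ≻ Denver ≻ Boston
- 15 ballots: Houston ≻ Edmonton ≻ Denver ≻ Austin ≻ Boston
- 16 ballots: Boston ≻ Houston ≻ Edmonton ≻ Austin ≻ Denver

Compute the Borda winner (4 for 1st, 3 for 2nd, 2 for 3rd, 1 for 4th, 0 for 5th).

Boston: 9×1 + 10×3 + 11×0 + 15×0 + 16×4 = 103
Denver: 9×3 + 10×2 + 11×1 + 15×2 + 16×0 = 88
Austin: 9×2 + 10×4 + 11×4 + 15×1 + 16×1 = 133
Houston: 9×0 + 10×1 + 11×2 + 15×4 + 16×3 = 140
Edmonton: 9×4 + 10×0 + 11×3 + 15×3 + 16×2 = 146

Edmonton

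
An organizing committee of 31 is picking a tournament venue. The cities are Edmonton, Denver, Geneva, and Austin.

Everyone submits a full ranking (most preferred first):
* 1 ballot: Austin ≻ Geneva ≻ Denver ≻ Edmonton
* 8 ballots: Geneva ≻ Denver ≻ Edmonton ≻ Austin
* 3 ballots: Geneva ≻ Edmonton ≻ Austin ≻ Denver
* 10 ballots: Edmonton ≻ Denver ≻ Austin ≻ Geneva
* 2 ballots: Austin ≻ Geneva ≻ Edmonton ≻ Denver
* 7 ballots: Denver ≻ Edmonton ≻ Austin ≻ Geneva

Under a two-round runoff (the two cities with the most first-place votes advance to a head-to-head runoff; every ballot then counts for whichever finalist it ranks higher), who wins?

Round 1 first-place votes: Edmonton 10, Denver 7, Geneva 11, Austin 3. Geneva and Edmonton advance.
Runoff: Geneva is ranked above Edmonton on 14 ballots, Edmonton above Geneva on 17.

Edmonton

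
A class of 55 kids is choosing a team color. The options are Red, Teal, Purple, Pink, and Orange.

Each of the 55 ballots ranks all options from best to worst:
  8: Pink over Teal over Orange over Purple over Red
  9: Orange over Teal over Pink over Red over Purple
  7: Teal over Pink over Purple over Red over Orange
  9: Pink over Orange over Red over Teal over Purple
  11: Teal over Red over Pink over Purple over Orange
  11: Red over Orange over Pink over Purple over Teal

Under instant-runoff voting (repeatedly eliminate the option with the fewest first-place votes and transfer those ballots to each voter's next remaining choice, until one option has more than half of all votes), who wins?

Pink

Round 1: Red 11, Teal 18, Purple 0, Pink 17, Orange 9. Purple eliminated.
Round 2: Red 11, Teal 18, Pink 17, Orange 9. Orange eliminated.
Round 3: Red 11, Teal 27, Pink 17. Red eliminated.
Round 4: Teal 27, Pink 28. Pink has a majority (≥28).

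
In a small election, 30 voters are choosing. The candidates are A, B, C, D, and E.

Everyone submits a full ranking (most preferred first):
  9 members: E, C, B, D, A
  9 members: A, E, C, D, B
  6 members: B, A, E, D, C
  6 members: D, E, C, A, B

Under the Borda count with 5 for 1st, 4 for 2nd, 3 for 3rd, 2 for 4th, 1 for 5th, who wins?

A: 9×1 + 9×5 + 6×4 + 6×2 = 90
B: 9×3 + 9×1 + 6×5 + 6×1 = 72
C: 9×4 + 9×3 + 6×1 + 6×3 = 87
D: 9×2 + 9×2 + 6×2 + 6×5 = 78
E: 9×5 + 9×4 + 6×3 + 6×4 = 123

E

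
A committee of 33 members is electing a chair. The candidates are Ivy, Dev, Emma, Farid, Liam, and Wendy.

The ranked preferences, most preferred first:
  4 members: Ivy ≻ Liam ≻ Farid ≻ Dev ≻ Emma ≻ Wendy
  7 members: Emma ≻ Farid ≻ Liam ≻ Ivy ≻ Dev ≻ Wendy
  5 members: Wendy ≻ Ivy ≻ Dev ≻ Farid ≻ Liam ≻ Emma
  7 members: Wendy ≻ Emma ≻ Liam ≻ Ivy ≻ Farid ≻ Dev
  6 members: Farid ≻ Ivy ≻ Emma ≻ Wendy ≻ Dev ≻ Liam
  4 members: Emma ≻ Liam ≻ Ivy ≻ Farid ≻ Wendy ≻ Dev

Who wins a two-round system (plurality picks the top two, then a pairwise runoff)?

Emma

Round 1 first-place votes: Ivy 4, Dev 0, Emma 11, Farid 6, Liam 0, Wendy 12. Wendy and Emma advance.
Runoff: Wendy is ranked above Emma on 12 ballots, Emma above Wendy on 21.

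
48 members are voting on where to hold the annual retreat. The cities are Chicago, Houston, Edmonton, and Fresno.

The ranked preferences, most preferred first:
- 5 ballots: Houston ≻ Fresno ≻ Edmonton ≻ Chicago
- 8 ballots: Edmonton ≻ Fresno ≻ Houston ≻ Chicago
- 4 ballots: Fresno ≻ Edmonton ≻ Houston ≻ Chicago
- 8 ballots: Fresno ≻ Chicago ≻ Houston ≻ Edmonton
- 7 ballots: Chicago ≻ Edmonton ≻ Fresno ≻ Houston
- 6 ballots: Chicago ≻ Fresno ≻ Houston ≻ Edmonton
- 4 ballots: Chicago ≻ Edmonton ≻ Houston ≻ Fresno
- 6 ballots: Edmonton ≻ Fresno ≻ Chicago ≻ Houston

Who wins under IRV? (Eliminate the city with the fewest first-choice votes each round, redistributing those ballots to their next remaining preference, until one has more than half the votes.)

Round 1: Chicago 17, Houston 5, Edmonton 14, Fresno 12. Houston eliminated.
Round 2: Chicago 17, Edmonton 14, Fresno 17. Edmonton eliminated.
Round 3: Chicago 17, Fresno 31. Fresno has a majority (≥25).

Fresno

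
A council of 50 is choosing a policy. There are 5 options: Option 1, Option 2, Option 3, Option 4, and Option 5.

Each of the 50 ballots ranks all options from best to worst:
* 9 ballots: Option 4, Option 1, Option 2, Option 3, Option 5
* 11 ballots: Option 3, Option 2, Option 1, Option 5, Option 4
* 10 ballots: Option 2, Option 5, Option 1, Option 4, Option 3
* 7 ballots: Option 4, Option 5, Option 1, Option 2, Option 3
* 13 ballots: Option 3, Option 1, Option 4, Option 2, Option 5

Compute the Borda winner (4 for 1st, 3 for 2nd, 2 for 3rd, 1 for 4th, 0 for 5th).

Option 1: 9×3 + 11×2 + 10×2 + 7×2 + 13×3 = 122
Option 2: 9×2 + 11×3 + 10×4 + 7×1 + 13×1 = 111
Option 3: 9×1 + 11×4 + 10×0 + 7×0 + 13×4 = 105
Option 4: 9×4 + 11×0 + 10×1 + 7×4 + 13×2 = 100
Option 5: 9×0 + 11×1 + 10×3 + 7×3 + 13×0 = 62

Option 1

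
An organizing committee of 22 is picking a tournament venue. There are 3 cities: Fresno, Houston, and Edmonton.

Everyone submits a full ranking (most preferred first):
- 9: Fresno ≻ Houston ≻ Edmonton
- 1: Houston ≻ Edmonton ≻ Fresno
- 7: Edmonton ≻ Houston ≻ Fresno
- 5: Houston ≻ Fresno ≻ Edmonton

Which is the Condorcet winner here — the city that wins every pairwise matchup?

Houston

Houston vs Fresno: 13–9
Houston vs Edmonton: 15–7
Houston beats every other city.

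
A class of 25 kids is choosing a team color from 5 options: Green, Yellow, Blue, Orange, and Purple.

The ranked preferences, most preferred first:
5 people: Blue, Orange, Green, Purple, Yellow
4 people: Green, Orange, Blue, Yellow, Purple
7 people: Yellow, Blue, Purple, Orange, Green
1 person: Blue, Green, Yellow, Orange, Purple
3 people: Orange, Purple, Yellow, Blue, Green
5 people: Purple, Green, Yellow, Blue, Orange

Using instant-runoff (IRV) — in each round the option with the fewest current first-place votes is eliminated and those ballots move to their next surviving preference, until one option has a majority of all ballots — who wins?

Round 1: Green 4, Yellow 7, Blue 6, Orange 3, Purple 5. Orange eliminated.
Round 2: Green 4, Yellow 7, Blue 6, Purple 8. Green eliminated.
Round 3: Yellow 7, Blue 10, Purple 8. Yellow eliminated.
Round 4: Blue 17, Purple 8. Blue has a majority (≥13).

Blue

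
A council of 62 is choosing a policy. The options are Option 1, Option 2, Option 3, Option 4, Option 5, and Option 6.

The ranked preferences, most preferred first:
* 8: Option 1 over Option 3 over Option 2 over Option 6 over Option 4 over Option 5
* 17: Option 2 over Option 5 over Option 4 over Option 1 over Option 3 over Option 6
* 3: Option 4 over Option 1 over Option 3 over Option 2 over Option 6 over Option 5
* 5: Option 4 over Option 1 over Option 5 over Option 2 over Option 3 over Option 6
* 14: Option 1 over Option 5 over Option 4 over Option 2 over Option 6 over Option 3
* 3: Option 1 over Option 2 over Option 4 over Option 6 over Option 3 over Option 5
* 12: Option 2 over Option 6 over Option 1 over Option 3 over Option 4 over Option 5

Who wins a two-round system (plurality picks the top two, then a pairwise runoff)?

Round 1 first-place votes: Option 1 25, Option 2 29, Option 3 0, Option 4 8, Option 5 0, Option 6 0. Option 2 and Option 1 advance.
Runoff: Option 2 is ranked above Option 1 on 29 ballots, Option 1 above Option 2 on 33.

Option 1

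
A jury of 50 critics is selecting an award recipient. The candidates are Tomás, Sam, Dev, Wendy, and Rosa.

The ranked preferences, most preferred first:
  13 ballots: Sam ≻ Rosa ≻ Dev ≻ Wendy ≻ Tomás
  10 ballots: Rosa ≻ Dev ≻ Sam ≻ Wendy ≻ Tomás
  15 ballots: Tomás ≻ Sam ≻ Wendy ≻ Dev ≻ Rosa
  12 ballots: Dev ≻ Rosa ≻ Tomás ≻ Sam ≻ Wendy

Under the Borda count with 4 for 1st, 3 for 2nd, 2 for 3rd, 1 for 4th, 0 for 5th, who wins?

Sam

Tomás: 13×0 + 10×0 + 15×4 + 12×2 = 84
Sam: 13×4 + 10×2 + 15×3 + 12×1 = 129
Dev: 13×2 + 10×3 + 15×1 + 12×4 = 119
Wendy: 13×1 + 10×1 + 15×2 + 12×0 = 53
Rosa: 13×3 + 10×4 + 15×0 + 12×3 = 115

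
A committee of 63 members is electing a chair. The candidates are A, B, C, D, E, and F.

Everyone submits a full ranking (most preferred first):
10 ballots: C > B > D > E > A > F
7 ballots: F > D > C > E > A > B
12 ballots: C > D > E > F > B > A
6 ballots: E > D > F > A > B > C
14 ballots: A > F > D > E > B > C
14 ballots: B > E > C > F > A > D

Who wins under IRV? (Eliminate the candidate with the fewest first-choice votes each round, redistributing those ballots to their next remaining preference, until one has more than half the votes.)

C

Round 1: A 14, B 14, C 22, D 0, E 6, F 7. D eliminated.
Round 2: A 14, B 14, C 22, E 6, F 7. E eliminated.
Round 3: A 14, B 14, C 22, F 13. F eliminated.
Round 4: A 20, B 14, C 29. B eliminated.
Round 5: A 20, C 43. C has a majority (≥32).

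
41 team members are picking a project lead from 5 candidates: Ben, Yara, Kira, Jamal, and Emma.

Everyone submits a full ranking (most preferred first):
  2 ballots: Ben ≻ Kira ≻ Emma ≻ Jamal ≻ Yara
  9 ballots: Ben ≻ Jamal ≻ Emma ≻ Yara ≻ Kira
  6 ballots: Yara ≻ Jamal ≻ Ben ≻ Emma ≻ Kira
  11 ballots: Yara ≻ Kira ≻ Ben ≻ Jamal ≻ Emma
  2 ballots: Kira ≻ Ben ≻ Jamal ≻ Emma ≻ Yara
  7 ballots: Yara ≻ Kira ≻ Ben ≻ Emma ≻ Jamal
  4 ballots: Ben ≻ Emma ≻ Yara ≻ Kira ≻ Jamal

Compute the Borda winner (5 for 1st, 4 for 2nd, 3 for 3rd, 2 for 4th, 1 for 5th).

Ben: 2×5 + 9×5 + 6×3 + 11×3 + 2×4 + 7×3 + 4×5 = 155
Yara: 2×1 + 9×2 + 6×5 + 11×5 + 2×1 + 7×5 + 4×3 = 154
Kira: 2×4 + 9×1 + 6×1 + 11×4 + 2×5 + 7×4 + 4×2 = 113
Jamal: 2×2 + 9×4 + 6×4 + 11×2 + 2×3 + 7×1 + 4×1 = 103
Emma: 2×3 + 9×3 + 6×2 + 11×1 + 2×2 + 7×2 + 4×4 = 90

Ben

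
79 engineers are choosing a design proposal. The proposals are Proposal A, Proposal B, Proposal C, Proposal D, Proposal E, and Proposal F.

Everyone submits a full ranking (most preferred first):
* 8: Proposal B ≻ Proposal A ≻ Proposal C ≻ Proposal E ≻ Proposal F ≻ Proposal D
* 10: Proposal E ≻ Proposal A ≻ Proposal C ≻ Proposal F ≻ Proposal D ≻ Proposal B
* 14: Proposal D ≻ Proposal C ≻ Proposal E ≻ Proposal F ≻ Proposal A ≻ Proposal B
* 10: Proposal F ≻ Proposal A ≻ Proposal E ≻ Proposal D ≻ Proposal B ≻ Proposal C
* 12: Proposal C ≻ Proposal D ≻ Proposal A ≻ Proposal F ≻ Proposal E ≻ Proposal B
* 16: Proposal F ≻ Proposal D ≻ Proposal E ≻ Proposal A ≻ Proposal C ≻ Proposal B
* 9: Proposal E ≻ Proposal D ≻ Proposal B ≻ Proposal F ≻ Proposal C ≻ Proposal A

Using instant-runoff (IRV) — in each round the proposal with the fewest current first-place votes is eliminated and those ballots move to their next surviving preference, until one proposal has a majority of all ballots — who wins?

Round 1: Proposal A 0, Proposal B 8, Proposal C 12, Proposal D 14, Proposal E 19, Proposal F 26. Proposal A eliminated.
Round 2: Proposal B 8, Proposal C 12, Proposal D 14, Proposal E 19, Proposal F 26. Proposal B eliminated.
Round 3: Proposal C 20, Proposal D 14, Proposal E 19, Proposal F 26. Proposal D eliminated.
Round 4: Proposal C 34, Proposal E 19, Proposal F 26. Proposal E eliminated.
Round 5: Proposal C 44, Proposal F 35. Proposal C has a majority (≥40).

Proposal C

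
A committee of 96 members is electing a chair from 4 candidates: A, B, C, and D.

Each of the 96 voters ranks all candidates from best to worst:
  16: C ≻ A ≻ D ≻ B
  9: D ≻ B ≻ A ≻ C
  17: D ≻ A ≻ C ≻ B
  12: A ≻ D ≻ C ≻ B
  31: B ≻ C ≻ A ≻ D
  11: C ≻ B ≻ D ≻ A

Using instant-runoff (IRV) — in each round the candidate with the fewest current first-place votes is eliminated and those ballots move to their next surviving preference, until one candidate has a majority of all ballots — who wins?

Round 1: A 12, B 31, C 27, D 26. A eliminated.
Round 2: B 31, C 27, D 38. C eliminated.
Round 3: B 42, D 54. D has a majority (≥49).

D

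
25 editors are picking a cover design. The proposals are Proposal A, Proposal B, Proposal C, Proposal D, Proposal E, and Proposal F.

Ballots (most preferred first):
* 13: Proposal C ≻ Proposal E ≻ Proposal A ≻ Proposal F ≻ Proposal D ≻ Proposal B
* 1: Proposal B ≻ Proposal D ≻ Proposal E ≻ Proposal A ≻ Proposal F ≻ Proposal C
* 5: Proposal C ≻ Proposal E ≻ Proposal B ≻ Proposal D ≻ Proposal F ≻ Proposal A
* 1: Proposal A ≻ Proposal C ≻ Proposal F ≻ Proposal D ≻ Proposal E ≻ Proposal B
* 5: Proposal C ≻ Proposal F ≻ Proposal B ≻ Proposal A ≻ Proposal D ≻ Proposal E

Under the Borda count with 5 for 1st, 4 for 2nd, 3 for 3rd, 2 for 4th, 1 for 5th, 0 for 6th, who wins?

Proposal A: 13×3 + 1×2 + 5×0 + 1×5 + 5×2 = 56
Proposal B: 13×0 + 1×5 + 5×3 + 1×0 + 5×3 = 35
Proposal C: 13×5 + 1×0 + 5×5 + 1×4 + 5×5 = 119
Proposal D: 13×1 + 1×4 + 5×2 + 1×2 + 5×1 = 34
Proposal E: 13×4 + 1×3 + 5×4 + 1×1 + 5×0 = 76
Proposal F: 13×2 + 1×1 + 5×1 + 1×3 + 5×4 = 55

Proposal C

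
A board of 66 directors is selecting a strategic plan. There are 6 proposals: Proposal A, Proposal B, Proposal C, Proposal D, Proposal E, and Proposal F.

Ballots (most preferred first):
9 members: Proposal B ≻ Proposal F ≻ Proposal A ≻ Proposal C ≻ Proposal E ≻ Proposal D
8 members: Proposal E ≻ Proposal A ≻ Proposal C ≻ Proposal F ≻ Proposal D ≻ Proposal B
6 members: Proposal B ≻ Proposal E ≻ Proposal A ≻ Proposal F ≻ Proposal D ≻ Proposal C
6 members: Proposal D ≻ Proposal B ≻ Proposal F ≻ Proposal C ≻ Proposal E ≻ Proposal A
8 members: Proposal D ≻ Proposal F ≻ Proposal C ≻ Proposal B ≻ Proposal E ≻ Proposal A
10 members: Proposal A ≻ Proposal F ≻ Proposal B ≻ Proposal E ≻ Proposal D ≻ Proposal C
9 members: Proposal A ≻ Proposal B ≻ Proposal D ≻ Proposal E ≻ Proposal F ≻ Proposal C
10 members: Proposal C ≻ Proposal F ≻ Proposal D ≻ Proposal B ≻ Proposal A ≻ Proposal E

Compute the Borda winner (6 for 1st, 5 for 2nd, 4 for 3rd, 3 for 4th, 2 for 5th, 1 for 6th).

Proposal A: 9×4 + 8×5 + 6×4 + 6×1 + 8×1 + 10×6 + 9×6 + 10×2 = 248
Proposal B: 9×6 + 8×1 + 6×6 + 6×5 + 8×3 + 10×4 + 9×5 + 10×3 = 267
Proposal C: 9×3 + 8×4 + 6×1 + 6×3 + 8×4 + 10×1 + 9×1 + 10×6 = 194
Proposal D: 9×1 + 8×2 + 6×2 + 6×6 + 8×6 + 10×2 + 9×4 + 10×4 = 217
Proposal E: 9×2 + 8×6 + 6×5 + 6×2 + 8×2 + 10×3 + 9×3 + 10×1 = 191
Proposal F: 9×5 + 8×3 + 6×3 + 6×4 + 8×5 + 10×5 + 9×2 + 10×5 = 269

Proposal F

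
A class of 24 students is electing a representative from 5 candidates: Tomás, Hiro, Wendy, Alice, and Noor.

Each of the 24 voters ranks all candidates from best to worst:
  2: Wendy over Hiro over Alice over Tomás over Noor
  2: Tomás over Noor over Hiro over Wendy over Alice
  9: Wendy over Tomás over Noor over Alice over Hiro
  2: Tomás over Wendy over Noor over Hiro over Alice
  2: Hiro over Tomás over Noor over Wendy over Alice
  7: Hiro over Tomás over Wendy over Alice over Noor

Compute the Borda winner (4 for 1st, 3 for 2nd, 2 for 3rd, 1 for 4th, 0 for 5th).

Tomás: 2×1 + 2×4 + 9×3 + 2×4 + 2×3 + 7×3 = 72
Hiro: 2×3 + 2×2 + 9×0 + 2×1 + 2×4 + 7×4 = 48
Wendy: 2×4 + 2×1 + 9×4 + 2×3 + 2×1 + 7×2 = 68
Alice: 2×2 + 2×0 + 9×1 + 2×0 + 2×0 + 7×1 = 20
Noor: 2×0 + 2×3 + 9×2 + 2×2 + 2×2 + 7×0 = 32

Tomás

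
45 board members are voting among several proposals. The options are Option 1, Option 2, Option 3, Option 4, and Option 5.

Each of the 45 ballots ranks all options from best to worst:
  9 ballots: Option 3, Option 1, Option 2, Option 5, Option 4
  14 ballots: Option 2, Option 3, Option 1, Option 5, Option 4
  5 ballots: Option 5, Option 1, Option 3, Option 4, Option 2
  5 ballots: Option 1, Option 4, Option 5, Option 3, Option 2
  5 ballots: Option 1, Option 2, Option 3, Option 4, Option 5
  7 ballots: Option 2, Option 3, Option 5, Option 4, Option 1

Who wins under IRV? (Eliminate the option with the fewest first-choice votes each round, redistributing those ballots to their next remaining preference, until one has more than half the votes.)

Round 1: Option 1 10, Option 2 21, Option 3 9, Option 4 0, Option 5 5. Option 4 eliminated.
Round 2: Option 1 10, Option 2 21, Option 3 9, Option 5 5. Option 5 eliminated.
Round 3: Option 1 15, Option 2 21, Option 3 9. Option 3 eliminated.
Round 4: Option 1 24, Option 2 21. Option 1 has a majority (≥23).

Option 1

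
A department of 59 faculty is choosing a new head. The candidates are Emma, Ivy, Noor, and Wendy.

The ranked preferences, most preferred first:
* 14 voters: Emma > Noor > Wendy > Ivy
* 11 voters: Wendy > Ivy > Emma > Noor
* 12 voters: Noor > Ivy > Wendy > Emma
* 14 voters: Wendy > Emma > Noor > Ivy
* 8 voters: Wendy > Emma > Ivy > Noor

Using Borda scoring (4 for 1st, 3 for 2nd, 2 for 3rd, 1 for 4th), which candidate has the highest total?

Wendy

Emma: 14×4 + 11×2 + 12×1 + 14×3 + 8×3 = 156
Ivy: 14×1 + 11×3 + 12×3 + 14×1 + 8×2 = 113
Noor: 14×3 + 11×1 + 12×4 + 14×2 + 8×1 = 137
Wendy: 14×2 + 11×4 + 12×2 + 14×4 + 8×4 = 184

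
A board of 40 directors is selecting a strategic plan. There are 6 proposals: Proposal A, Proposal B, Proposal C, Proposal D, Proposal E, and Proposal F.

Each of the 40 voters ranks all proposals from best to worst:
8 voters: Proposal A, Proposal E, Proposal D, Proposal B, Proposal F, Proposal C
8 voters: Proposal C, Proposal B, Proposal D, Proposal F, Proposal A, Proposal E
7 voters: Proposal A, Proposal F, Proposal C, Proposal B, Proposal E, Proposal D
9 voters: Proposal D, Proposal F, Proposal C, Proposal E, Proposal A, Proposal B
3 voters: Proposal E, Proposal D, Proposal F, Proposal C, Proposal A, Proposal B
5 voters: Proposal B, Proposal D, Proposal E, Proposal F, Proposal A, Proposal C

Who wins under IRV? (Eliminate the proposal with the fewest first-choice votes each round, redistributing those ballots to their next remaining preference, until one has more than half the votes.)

Round 1: Proposal A 15, Proposal B 5, Proposal C 8, Proposal D 9, Proposal E 3, Proposal F 0. Proposal F eliminated.
Round 2: Proposal A 15, Proposal B 5, Proposal C 8, Proposal D 9, Proposal E 3. Proposal E eliminated.
Round 3: Proposal A 15, Proposal B 5, Proposal C 8, Proposal D 12. Proposal B eliminated.
Round 4: Proposal A 15, Proposal C 8, Proposal D 17. Proposal C eliminated.
Round 5: Proposal A 15, Proposal D 25. Proposal D has a majority (≥21).

Proposal D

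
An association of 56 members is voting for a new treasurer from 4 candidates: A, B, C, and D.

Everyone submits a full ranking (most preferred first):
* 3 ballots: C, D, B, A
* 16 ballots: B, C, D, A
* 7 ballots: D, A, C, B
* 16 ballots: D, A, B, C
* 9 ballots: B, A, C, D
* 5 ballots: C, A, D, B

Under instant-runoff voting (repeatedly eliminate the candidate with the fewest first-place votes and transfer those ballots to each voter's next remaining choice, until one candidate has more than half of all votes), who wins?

Round 1: A 0, B 25, C 8, D 23. A eliminated.
Round 2: B 25, C 8, D 23. C eliminated.
Round 3: B 25, D 31. D has a majority (≥29).

D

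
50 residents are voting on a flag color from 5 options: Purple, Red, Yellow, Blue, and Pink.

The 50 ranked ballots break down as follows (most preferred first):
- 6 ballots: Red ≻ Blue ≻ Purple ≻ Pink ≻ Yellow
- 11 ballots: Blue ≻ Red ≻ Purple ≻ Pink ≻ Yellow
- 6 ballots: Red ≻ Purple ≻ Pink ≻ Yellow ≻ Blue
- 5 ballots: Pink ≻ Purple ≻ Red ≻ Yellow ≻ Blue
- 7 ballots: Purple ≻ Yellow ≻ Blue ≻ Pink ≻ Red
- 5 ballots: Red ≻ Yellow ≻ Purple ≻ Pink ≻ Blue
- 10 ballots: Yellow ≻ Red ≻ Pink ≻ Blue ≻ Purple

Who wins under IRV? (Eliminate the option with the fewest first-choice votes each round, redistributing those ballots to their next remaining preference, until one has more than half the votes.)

Round 1: Purple 7, Red 17, Yellow 10, Blue 11, Pink 5. Pink eliminated.
Round 2: Purple 12, Red 17, Yellow 10, Blue 11. Yellow eliminated.
Round 3: Purple 12, Red 27, Blue 11. Red has a majority (≥26).

Red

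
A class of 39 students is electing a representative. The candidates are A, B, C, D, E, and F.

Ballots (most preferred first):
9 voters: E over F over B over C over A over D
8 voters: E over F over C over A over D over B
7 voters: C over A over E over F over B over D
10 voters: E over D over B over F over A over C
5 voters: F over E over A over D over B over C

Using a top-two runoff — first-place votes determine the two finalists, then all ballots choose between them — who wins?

Round 1 first-place votes: A 0, B 0, C 7, D 0, E 27, F 5. E and C advance.
Runoff: E is ranked above C on 32 ballots, C above E on 7.

E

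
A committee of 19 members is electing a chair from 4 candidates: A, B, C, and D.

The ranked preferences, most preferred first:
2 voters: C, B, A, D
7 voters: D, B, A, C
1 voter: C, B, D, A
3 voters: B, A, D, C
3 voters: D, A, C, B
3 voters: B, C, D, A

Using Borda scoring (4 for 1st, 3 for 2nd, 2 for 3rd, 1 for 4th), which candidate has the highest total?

B

A: 2×2 + 7×2 + 1×1 + 3×3 + 3×3 + 3×1 = 40
B: 2×3 + 7×3 + 1×3 + 3×4 + 3×1 + 3×4 = 57
C: 2×4 + 7×1 + 1×4 + 3×1 + 3×2 + 3×3 = 37
D: 2×1 + 7×4 + 1×2 + 3×2 + 3×4 + 3×2 = 56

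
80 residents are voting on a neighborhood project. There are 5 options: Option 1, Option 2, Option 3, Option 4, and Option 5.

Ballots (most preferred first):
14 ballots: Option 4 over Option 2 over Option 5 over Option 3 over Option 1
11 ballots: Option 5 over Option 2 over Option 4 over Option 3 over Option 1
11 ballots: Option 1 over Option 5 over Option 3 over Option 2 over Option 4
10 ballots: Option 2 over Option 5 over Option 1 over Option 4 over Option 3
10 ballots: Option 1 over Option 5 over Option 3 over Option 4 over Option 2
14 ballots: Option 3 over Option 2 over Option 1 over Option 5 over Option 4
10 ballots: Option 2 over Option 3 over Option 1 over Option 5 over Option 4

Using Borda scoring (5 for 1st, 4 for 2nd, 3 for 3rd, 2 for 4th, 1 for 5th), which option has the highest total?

Option 2

Option 1: 14×1 + 11×1 + 11×5 + 10×3 + 10×5 + 14×3 + 10×3 = 232
Option 2: 14×4 + 11×4 + 11×2 + 10×5 + 10×1 + 14×4 + 10×5 = 288
Option 3: 14×2 + 11×2 + 11×3 + 10×1 + 10×3 + 14×5 + 10×4 = 233
Option 4: 14×5 + 11×3 + 11×1 + 10×2 + 10×2 + 14×1 + 10×1 = 178
Option 5: 14×3 + 11×5 + 11×4 + 10×4 + 10×4 + 14×2 + 10×2 = 269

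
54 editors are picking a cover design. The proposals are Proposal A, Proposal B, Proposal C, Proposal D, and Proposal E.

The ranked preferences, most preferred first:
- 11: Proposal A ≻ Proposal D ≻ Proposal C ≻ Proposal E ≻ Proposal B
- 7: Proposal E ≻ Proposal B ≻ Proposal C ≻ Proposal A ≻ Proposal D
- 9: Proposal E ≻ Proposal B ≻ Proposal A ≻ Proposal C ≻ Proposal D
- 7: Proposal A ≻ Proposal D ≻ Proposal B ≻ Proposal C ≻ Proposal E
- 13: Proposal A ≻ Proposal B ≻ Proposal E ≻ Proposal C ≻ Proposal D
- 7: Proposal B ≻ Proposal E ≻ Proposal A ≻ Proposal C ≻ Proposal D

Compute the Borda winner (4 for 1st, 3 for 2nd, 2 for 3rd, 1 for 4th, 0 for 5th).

Proposal A: 11×4 + 7×1 + 9×2 + 7×4 + 13×4 + 7×2 = 163
Proposal B: 11×0 + 7×3 + 9×3 + 7×2 + 13×3 + 7×4 = 129
Proposal C: 11×2 + 7×2 + 9×1 + 7×1 + 13×1 + 7×1 = 72
Proposal D: 11×3 + 7×0 + 9×0 + 7×3 + 13×0 + 7×0 = 54
Proposal E: 11×1 + 7×4 + 9×4 + 7×0 + 13×2 + 7×3 = 122

Proposal A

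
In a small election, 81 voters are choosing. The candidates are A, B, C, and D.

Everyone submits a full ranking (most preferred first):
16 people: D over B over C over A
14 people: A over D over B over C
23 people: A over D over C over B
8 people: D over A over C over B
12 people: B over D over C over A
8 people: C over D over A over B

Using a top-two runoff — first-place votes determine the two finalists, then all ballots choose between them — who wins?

D

Round 1 first-place votes: A 37, B 12, C 8, D 24. A and D advance.
Runoff: A is ranked above D on 37 ballots, D above A on 44.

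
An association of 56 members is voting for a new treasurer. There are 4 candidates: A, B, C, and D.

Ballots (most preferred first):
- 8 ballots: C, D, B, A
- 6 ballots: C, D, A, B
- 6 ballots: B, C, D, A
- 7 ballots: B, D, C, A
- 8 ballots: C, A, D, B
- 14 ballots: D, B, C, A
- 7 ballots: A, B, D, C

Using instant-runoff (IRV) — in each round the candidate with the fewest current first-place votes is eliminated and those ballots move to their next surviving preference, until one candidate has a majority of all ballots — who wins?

Round 1: A 7, B 13, C 22, D 14. A eliminated.
Round 2: B 20, C 22, D 14. D eliminated.
Round 3: B 34, C 22. B has a majority (≥29).

B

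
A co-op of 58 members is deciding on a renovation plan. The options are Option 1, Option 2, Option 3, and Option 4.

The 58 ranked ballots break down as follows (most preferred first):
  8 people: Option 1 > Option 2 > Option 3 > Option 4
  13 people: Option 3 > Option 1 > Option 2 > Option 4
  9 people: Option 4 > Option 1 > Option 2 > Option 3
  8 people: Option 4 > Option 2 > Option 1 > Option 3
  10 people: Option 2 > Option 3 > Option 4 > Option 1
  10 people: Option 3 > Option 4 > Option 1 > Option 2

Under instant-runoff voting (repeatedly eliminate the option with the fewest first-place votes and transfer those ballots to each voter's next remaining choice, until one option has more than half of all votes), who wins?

Round 1: Option 1 8, Option 2 10, Option 3 23, Option 4 17. Option 1 eliminated.
Round 2: Option 2 18, Option 3 23, Option 4 17. Option 4 eliminated.
Round 3: Option 2 35, Option 3 23. Option 2 has a majority (≥30).

Option 2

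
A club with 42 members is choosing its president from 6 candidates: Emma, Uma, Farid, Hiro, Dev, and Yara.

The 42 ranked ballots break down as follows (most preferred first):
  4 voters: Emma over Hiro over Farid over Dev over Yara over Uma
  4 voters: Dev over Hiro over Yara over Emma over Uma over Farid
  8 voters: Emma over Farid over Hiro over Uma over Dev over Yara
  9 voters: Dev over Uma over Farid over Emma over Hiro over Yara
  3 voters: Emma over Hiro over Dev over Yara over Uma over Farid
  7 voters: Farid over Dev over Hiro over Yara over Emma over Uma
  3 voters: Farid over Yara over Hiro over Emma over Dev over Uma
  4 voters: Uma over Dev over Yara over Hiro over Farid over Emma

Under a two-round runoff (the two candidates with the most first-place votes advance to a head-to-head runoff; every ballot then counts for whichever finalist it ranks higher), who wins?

Round 1 first-place votes: Emma 15, Uma 4, Farid 10, Hiro 0, Dev 13, Yara 0. Emma and Dev advance.
Runoff: Emma is ranked above Dev on 18 ballots, Dev above Emma on 24.

Dev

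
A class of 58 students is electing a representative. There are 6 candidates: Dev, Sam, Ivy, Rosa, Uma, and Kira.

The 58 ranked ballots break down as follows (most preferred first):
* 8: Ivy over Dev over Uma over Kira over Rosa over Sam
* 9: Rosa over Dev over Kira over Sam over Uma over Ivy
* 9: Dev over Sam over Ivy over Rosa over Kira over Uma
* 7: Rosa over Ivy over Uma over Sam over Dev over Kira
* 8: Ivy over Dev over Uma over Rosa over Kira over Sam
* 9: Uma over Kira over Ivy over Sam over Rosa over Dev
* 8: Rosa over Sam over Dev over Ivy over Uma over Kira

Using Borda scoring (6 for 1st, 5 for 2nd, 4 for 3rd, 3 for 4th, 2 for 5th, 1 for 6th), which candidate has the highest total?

Ivy

Dev: 8×5 + 9×5 + 9×6 + 7×2 + 8×5 + 9×1 + 8×4 = 234
Sam: 8×1 + 9×3 + 9×5 + 7×3 + 8×1 + 9×3 + 8×5 = 176
Ivy: 8×6 + 9×1 + 9×4 + 7×5 + 8×6 + 9×4 + 8×3 = 236
Rosa: 8×2 + 9×6 + 9×3 + 7×6 + 8×3 + 9×2 + 8×6 = 229
Uma: 8×4 + 9×2 + 9×1 + 7×4 + 8×4 + 9×6 + 8×2 = 189
Kira: 8×3 + 9×4 + 9×2 + 7×1 + 8×2 + 9×5 + 8×1 = 154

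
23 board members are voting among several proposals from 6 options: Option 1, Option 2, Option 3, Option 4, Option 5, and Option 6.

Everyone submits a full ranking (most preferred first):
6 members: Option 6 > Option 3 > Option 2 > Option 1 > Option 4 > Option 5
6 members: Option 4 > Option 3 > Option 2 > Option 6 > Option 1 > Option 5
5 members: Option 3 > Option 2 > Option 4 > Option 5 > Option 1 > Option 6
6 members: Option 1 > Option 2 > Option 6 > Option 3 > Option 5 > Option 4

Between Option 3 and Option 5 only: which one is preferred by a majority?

Option 3 is ranked above Option 5 on 23 ballots; Option 5 above Option 3 on 0.

Option 3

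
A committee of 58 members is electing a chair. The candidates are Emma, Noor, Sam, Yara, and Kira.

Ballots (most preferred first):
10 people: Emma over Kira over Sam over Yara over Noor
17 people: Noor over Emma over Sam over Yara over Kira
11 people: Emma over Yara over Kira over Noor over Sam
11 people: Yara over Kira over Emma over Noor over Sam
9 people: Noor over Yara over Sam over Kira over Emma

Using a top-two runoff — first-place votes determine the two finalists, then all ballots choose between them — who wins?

Round 1 first-place votes: Emma 21, Noor 26, Sam 0, Yara 11, Kira 0. Noor and Emma advance.
Runoff: Noor is ranked above Emma on 26 ballots, Emma above Noor on 32.

Emma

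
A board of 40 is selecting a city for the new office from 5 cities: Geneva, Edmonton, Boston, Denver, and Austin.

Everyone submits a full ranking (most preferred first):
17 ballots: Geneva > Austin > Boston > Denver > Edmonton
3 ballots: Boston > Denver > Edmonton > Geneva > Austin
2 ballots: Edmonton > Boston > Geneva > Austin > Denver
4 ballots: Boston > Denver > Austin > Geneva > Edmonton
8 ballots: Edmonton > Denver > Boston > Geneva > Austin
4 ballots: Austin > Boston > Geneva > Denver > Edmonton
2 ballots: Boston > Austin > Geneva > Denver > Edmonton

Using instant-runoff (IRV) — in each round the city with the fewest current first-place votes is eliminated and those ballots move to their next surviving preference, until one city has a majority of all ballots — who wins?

Boston

Round 1: Geneva 17, Edmonton 10, Boston 9, Denver 0, Austin 4. Denver eliminated.
Round 2: Geneva 17, Edmonton 10, Boston 9, Austin 4. Austin eliminated.
Round 3: Geneva 17, Edmonton 10, Boston 13. Edmonton eliminated.
Round 4: Geneva 17, Boston 23. Boston has a majority (≥21).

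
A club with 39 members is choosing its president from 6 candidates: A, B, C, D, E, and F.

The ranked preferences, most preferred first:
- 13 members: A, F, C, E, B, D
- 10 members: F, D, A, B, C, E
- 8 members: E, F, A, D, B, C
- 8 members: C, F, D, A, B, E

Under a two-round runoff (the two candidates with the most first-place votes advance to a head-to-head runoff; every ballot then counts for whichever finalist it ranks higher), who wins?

F

Round 1 first-place votes: A 13, B 0, C 8, D 0, E 8, F 10. A and F advance.
Runoff: A is ranked above F on 13 ballots, F above A on 26.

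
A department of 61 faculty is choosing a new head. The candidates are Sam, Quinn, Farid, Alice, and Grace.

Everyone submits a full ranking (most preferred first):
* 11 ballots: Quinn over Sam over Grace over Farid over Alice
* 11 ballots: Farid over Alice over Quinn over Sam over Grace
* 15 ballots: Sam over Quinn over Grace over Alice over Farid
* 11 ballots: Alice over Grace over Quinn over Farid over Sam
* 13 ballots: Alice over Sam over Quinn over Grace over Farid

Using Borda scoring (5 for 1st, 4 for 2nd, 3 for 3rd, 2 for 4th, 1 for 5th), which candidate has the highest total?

Quinn

Sam: 11×4 + 11×2 + 15×5 + 11×1 + 13×4 = 204
Quinn: 11×5 + 11×3 + 15×4 + 11×3 + 13×3 = 220
Farid: 11×2 + 11×5 + 15×1 + 11×2 + 13×1 = 127
Alice: 11×1 + 11×4 + 15×2 + 11×5 + 13×5 = 205
Grace: 11×3 + 11×1 + 15×3 + 11×4 + 13×2 = 159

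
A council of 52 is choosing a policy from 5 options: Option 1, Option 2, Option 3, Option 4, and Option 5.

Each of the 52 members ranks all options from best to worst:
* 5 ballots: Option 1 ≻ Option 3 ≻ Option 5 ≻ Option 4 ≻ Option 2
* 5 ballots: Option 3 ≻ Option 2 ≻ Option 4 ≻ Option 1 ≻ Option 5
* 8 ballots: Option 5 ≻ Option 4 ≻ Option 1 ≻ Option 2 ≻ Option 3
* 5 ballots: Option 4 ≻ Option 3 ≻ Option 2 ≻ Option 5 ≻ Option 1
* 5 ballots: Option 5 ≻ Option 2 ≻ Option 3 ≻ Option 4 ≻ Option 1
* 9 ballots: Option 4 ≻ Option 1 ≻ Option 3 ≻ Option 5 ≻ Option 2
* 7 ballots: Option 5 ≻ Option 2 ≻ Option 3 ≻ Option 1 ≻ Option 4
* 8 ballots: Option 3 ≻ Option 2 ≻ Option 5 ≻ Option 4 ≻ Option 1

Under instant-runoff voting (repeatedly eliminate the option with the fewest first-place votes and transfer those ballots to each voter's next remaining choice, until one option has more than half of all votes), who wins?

Option 3

Round 1: Option 1 5, Option 2 0, Option 3 13, Option 4 14, Option 5 20. Option 2 eliminated.
Round 2: Option 1 5, Option 3 13, Option 4 14, Option 5 20. Option 1 eliminated.
Round 3: Option 3 18, Option 4 14, Option 5 20. Option 4 eliminated.
Round 4: Option 3 32, Option 5 20. Option 3 has a majority (≥27).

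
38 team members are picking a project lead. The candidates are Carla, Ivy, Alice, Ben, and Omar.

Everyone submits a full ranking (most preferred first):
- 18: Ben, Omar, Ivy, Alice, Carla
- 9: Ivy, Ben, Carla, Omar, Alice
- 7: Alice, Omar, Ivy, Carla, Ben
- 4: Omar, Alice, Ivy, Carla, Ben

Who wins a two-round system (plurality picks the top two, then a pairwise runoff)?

Round 1 first-place votes: Carla 0, Ivy 9, Alice 7, Ben 18, Omar 4. Ben and Ivy advance.
Runoff: Ben is ranked above Ivy on 18 ballots, Ivy above Ben on 20.

Ivy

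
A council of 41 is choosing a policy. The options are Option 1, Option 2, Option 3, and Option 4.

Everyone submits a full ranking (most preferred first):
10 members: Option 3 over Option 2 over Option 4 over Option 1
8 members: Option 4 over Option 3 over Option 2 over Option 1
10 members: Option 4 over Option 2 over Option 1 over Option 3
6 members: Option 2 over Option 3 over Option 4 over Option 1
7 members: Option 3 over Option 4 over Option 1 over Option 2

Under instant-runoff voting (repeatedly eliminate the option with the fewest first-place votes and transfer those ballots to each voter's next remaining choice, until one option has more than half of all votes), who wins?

Option 3

Round 1: Option 1 0, Option 2 6, Option 3 17, Option 4 18. Option 1 eliminated.
Round 2: Option 2 6, Option 3 17, Option 4 18. Option 2 eliminated.
Round 3: Option 3 23, Option 4 18. Option 3 has a majority (≥21).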